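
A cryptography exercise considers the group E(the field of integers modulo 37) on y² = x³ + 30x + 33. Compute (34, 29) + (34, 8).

The two points share x = 34 and their y-coordinates satisfy 29 + 8 ≡ 0 (mod 37), so they are inverses. Their sum is 𝒪.

O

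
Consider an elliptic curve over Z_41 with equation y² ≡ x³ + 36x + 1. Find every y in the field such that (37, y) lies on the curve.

11, 30

x³ + 36x + 1 = 51986 ≡ 39 (mod 41).
Square roots of 39 mod 41: 11 and 30 (since 11² = 121 ≡ 39).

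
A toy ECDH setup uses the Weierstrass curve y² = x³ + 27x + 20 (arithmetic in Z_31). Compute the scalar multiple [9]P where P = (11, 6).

Double-and-add on 9 = (1001)₂. Start with P = (11, 6) for the leading 1-bit.
double: tangent at (11, 6): λ = (3·11² + 27)/(2·6) ≡ 18/12. 12⁻¹ ≡ 13 (mod 31), so λ ≡ 18·13 ≡ 17.
  x = λ² - 11 - 11 = 289 - 22 ≡ 19; y = λ·(11 - 19) - 6 ≡ 13. → (19, 13)
double: tangent at (19, 13): λ = (3·19² + 27)/(2·13) ≡ 25/26. 26⁻¹ ≡ 6 (mod 31) since 26·6 = 156 ≡ 1, so λ ≡ 25·6 ≡ 26.
  x = λ² - 19 - 19 = 676 - 38 ≡ 18; y = λ·(19 - 18) - 13 ≡ 13. → (18, 13)
double: tangent at (18, 13): λ = (3·18² + 27)/(2·13) ≡ 7/26. 26⁻¹ ≡ 6 (mod 31), so λ ≡ 7·6 ≡ 11.
  x = λ² - 18 - 18 = 121 - 36 ≡ 23; y = λ·(18 - 23) - 13 ≡ 25. → (23, 25)
add P: (23, 25) + (11, 6). λ = (6 - 25)/(11 - 23) ≡ 12/19 mod 31. 19⁻¹ ≡ 18 (mod 31), so λ ≡ 30.
  x = λ² - 23 - 11 = 900 - 34 ≡ 29; y = λ·(23 - 29) - 25 ≡ 12. → (29, 12)

(29, 12)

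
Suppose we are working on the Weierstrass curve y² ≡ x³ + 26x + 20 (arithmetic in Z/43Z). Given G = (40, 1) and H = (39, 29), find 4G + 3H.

First 4G:
Double-and-add on 4 = (100)₂. Start with G = (40, 1) for the leading 1-bit.
double: tangent at (40, 1): λ = (3·40² + 26)/(2·1) ≡ 10/2. 2⁻¹ ≡ 22 (mod 43), so λ ≡ 10·22 ≡ 5.
  x = λ² - 40 - 40 = 25 - 80 ≡ 31; y = λ·(40 - 31) - 1 ≡ 1. → (31, 1)
double: tangent at (31, 1): λ = (3·31² + 26)/(2·1) ≡ 28/2. 2⁻¹ ≡ 22 (mod 43), so λ ≡ 28·22 ≡ 14.
  x = λ² - 31 - 31 = 196 - 62 ≡ 5; y = λ·(31 - 5) - 1 ≡ 19. → (5, 19)
4G = (5, 19).
Next 3H:
Repeated addition: build up to 3H.
2H: tangent at (39, 29): λ = (3·39² + 26)/(2·29) ≡ 31/15. 15⁻¹ ≡ 23 (mod 43) since 15·23 = 345 ≡ 1, so λ ≡ 31·23 ≡ 25.
  x = λ² - 39 - 39 = 625 - 78 ≡ 31; y = λ·(39 - 31) - 29 ≡ 42. → (31, 42)
3H: (31, 42) + (39, 29). λ = (29 - 42)/(39 - 31) ≡ 30/8 mod 43. 8⁻¹ ≡ 27 (mod 43), so λ ≡ 36.
  x = λ² - 31 - 39 = 1296 - 70 ≡ 22; y = λ·(31 - 22) - 42 ≡ 24. → (22, 24)
3H = (22, 24).
Finally 4G + 3H:
(5, 19) + (22, 24). λ = (24 - 19)/(22 - 5) ≡ 5/17 mod 43. 17⁻¹ ≡ 38 (mod 43) since 17·38 = 646 ≡ 1, so λ ≡ 18.
  x = λ² - 5 - 22 = 324 - 27 ≡ 39; y = λ·(5 - 39) - 19 ≡ 14. → (39, 14)

(39, 14)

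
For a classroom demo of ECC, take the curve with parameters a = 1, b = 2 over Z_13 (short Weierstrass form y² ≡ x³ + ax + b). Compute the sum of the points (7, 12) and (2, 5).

(7, 12) + (2, 5). λ = (5 - 12)/(2 - 7) ≡ 6/8 mod 13. 8⁻¹ ≡ 5 (mod 13) since 8·5 = 40 ≡ 1, so λ ≡ 4.
  x = λ² - 7 - 2 = 16 - 9 ≡ 7; y = λ·(7 - 7) - 12 ≡ 1. → (7, 1)

(7, 1)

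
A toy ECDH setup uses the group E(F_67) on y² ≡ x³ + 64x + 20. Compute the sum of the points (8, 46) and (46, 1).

(46, 66)

(8, 46) + (46, 1). λ = (1 - 46)/(46 - 8) ≡ 22/38 mod 67. 38⁻¹ ≡ 30 (mod 67), so λ ≡ 57.
  x = λ² - 8 - 46 = 3249 - 54 ≡ 46; y = λ·(8 - 46) - 46 ≡ 66. → (46, 66)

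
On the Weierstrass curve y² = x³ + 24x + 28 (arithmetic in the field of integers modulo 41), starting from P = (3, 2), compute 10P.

Double-and-add on 10 = (1010)₂. Start with P = (3, 2) for the leading 1-bit.
double: tangent at (3, 2): λ = (3·3² + 24)/(2·2) ≡ 10/4. 4⁻¹ ≡ 31 (mod 41), so λ ≡ 10·31 ≡ 23.
  x = λ² - 3 - 3 = 529 - 6 ≡ 31; y = λ·(3 - 31) - 2 ≡ 10. → (31, 10)
double: tangent at (31, 10): λ = (3·31² + 24)/(2·10) ≡ 37/20. 20⁻¹ ≡ 39 (mod 41) since 20·39 = 780 ≡ 1, so λ ≡ 37·39 ≡ 8.
  x = λ² - 31 - 31 = 64 - 62 ≡ 2; y = λ·(31 - 2) - 10 ≡ 17. → (2, 17)
add P: (2, 17) + (3, 2). λ = (2 - 17)/(3 - 2) ≡ 26/1 mod 41. 1⁻¹ ≡ 1 (mod 41), so λ ≡ 26.
  x = λ² - 2 - 3 = 676 - 5 ≡ 15; y = λ·(2 - 15) - 17 ≡ 14. → (15, 14)
double: tangent at (15, 14): λ = (3·15² + 24)/(2·14) ≡ 2/28. 28⁻¹ ≡ 22 (mod 41) since 28·22 = 616 ≡ 1, so λ ≡ 2·22 ≡ 3.
  x = λ² - 15 - 15 = 9 - 30 ≡ 20; y = λ·(15 - 20) - 14 ≡ 12. → (20, 12)

(20, 12)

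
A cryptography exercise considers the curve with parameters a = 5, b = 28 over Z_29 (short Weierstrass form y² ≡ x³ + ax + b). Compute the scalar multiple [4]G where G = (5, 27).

(7, 0)

Double-and-add on 4 = (100)₂. Start with G = (5, 27) for the leading 1-bit.
double: tangent at (5, 27): λ = (3·5² + 5)/(2·27) ≡ 22/25. 25⁻¹ ≡ 7 (mod 29), so λ ≡ 22·7 ≡ 9.
  x = λ² - 5 - 5 = 81 - 10 ≡ 13; y = λ·(5 - 13) - 27 ≡ 17. → (13, 17)
double: tangent at (13, 17): λ = (3·13² + 5)/(2·17) ≡ 19/5. 5⁻¹ ≡ 6 (mod 29), so λ ≡ 19·6 ≡ 27.
  x = λ² - 13 - 13 = 729 - 26 ≡ 7; y = λ·(13 - 7) - 17 ≡ 0. → (7, 0)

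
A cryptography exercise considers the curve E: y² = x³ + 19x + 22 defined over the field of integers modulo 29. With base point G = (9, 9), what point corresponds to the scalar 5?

(10, 9)

Double-and-add on 5 = (101)₂. Start with G = (9, 9) for the leading 1-bit.
double: tangent at (9, 9): λ = (3·9² + 19)/(2·9) ≡ 1/18. 18⁻¹ ≡ 21 (mod 29), so λ ≡ 1·21 ≡ 21.
  x = λ² - 9 - 9 = 441 - 18 ≡ 17; y = λ·(9 - 17) - 9 ≡ 26. → (17, 26)
double: tangent at (17, 26): λ = (3·17² + 19)/(2·26) ≡ 16/23. 23⁻¹ ≡ 24 (mod 29) since 23·24 = 552 ≡ 1, so λ ≡ 16·24 ≡ 7.
  x = λ² - 17 - 17 = 49 - 34 ≡ 15; y = λ·(17 - 15) - 26 ≡ 17. → (15, 17)
add G: (15, 17) + (9, 9). λ = (9 - 17)/(9 - 15) ≡ 21/23 mod 29. 23⁻¹ ≡ 24 (mod 29) since 23·24 = 552 ≡ 1, so λ ≡ 11.
  x = λ² - 15 - 9 = 121 - 24 ≡ 10; y = λ·(15 - 10) - 17 ≡ 9. → (10, 9)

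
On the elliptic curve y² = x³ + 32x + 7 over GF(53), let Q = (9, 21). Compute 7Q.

(11, 10)

Repeated addition: build up to 7Q.
2Q: tangent at (9, 21): λ = (3·9² + 32)/(2·21) ≡ 10/42. 42⁻¹ ≡ 24 (mod 53), so λ ≡ 10·24 ≡ 28.
  x = λ² - 9 - 9 = 784 - 18 ≡ 24; y = λ·(9 - 24) - 21 ≡ 36. → (24, 36)
3Q: (24, 36) + (9, 21). λ = (21 - 36)/(9 - 24) ≡ 38/38 mod 53. 38⁻¹ ≡ 7 (mod 53), so λ ≡ 1.
  x = λ² - 24 - 9 = 1 - 33 ≡ 21; y = λ·(24 - 21) - 36 ≡ 20. → (21, 20)
4Q: (21, 20) + (9, 21). λ = (21 - 20)/(9 - 21) ≡ 1/41 mod 53. 41⁻¹ ≡ 22 (mod 53) since 41·22 = 902 ≡ 1, so λ ≡ 22.
  x = λ² - 21 - 9 = 484 - 30 ≡ 30; y = λ·(21 - 30) - 20 ≡ 47. → (30, 47)
5Q: (30, 47) + (9, 21). λ = (21 - 47)/(9 - 30) ≡ 27/32 mod 53. 32⁻¹ ≡ 5 (mod 53), so λ ≡ 29.
  x = λ² - 30 - 9 = 841 - 39 ≡ 7; y = λ·(30 - 7) - 47 ≡ 37. → (7, 37)
6Q: (7, 37) + (9, 21). λ = (21 - 37)/(9 - 7) ≡ 37/2 mod 53. 2⁻¹ ≡ 27 (mod 53), so λ ≡ 45.
  x = λ² - 7 - 9 = 2025 - 16 ≡ 48; y = λ·(7 - 48) - 37 ≡ 26. → (48, 26)
7Q: (48, 26) + (9, 21). λ = (21 - 26)/(9 - 48) ≡ 48/14 mod 53. 14⁻¹ ≡ 19 (mod 53) since 14·19 = 266 ≡ 1, so λ ≡ 11.
  x = λ² - 48 - 9 = 121 - 57 ≡ 11; y = λ·(48 - 11) - 26 ≡ 10. → (11, 10)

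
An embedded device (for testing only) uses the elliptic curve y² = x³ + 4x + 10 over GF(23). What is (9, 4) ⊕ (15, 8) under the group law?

(2, 16)

(9, 4) + (15, 8). λ = (8 - 4)/(15 - 9) ≡ 4/6 mod 23. 6⁻¹ ≡ 4 (mod 23) since 6·4 = 24 ≡ 1, so λ ≡ 16.
  x = λ² - 9 - 15 = 256 - 24 ≡ 2; y = λ·(9 - 2) - 4 ≡ 16. → (2, 16)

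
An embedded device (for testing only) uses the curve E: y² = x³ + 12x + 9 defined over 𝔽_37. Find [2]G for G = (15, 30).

tangent at (15, 30): λ = (3·15² + 12)/(2·30) ≡ 21/23. 23⁻¹ ≡ 29 (mod 37), so λ ≡ 21·29 ≡ 17.
  x = λ² - 15 - 15 = 289 - 30 ≡ 0; y = λ·(15 - 0) - 30 ≡ 3. → (0, 3)

(0, 3)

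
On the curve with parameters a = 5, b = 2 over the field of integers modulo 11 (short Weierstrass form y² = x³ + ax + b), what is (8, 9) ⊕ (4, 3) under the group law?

(8, 9) + (4, 3). λ = (3 - 9)/(4 - 8) ≡ 5/7 mod 11. 7⁻¹ ≡ 8 (mod 11), so λ ≡ 7.
  x = λ² - 8 - 4 = 49 - 12 ≡ 4; y = λ·(8 - 4) - 9 ≡ 8. → (4, 8)

(4, 8)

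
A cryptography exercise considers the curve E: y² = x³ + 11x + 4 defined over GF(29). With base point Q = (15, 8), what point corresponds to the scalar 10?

O

Double-and-add on 10 = (1010)₂. Start with Q = (15, 8) for the leading 1-bit.
double: tangent at (15, 8): λ = (3·15² + 11)/(2·8) ≡ 19/16. 16⁻¹ ≡ 20 (mod 29), so λ ≡ 19·20 ≡ 3.
  x = λ² - 15 - 15 = 9 - 30 ≡ 8; y = λ·(15 - 8) - 8 ≡ 13. → (8, 13)
double: tangent at (8, 13): λ = (3·8² + 11)/(2·13) ≡ 0/26. 26⁻¹ ≡ 19 (mod 29) since 26·19 = 494 ≡ 1, so λ ≡ 0·19 ≡ 0.
  x = λ² - 8 - 8 = 0 - 16 ≡ 13; y = λ·(8 - 13) - 13 ≡ 16. → (13, 16)
add Q: (13, 16) + (15, 8). λ = (8 - 16)/(15 - 13) ≡ 21/2 mod 29. 2⁻¹ ≡ 15 (mod 29), so λ ≡ 25.
  x = λ² - 13 - 15 = 625 - 28 ≡ 17; y = λ·(13 - 17) - 16 ≡ 0. → (17, 0)
double: (17, 0) + (17, 0): same x and y₁ ≡ -y₂, so the sum is 𝒪.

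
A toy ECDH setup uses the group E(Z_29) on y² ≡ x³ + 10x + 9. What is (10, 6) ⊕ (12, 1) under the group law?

(10, 6) + (12, 1). λ = (1 - 6)/(12 - 10) ≡ 24/2 mod 29. 2⁻¹ ≡ 15 (mod 29) since 2·15 = 30 ≡ 1, so λ ≡ 12.
  x = λ² - 10 - 12 = 144 - 22 ≡ 6; y = λ·(10 - 6) - 6 ≡ 13. → (6, 13)

(6, 13)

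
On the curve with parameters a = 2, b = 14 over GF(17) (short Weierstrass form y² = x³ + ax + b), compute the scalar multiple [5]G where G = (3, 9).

Double-and-add on 5 = (101)₂. Start with G = (3, 9) for the leading 1-bit.
double: tangent at (3, 9): λ = (3·3² + 2)/(2·9) ≡ 12/1. 1⁻¹ ≡ 1 (mod 17), so λ ≡ 12·1 ≡ 12.
  x = λ² - 3 - 3 = 144 - 6 ≡ 2; y = λ·(3 - 2) - 9 ≡ 3. → (2, 3)
double: tangent at (2, 3): λ = (3·2² + 2)/(2·3) ≡ 14/6. 6⁻¹ ≡ 3 (mod 17) since 6·3 = 18 ≡ 1, so λ ≡ 14·3 ≡ 8.
  x = λ² - 2 - 2 = 64 - 4 ≡ 9; y = λ·(2 - 9) - 3 ≡ 9. → (9, 9)
add G: (9, 9) + (3, 9). λ = (9 - 9)/(3 - 9) ≡ 0/11 mod 17. 11⁻¹ ≡ 14 (mod 17) since 11·14 = 154 ≡ 1, so λ ≡ 0.
  x = λ² - 9 - 3 = 0 - 12 ≡ 5; y = λ·(9 - 5) - 9 ≡ 8. → (5, 8)

(5, 8)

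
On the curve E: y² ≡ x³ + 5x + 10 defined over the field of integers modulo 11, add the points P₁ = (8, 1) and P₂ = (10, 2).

(8, 1) + (10, 2). λ = (2 - 1)/(10 - 8) ≡ 1/2 mod 11. 2⁻¹ ≡ 6 (mod 11), so λ ≡ 6.
  x = λ² - 8 - 10 = 36 - 18 ≡ 7; y = λ·(8 - 7) - 1 ≡ 5. → (7, 5)

(7, 5)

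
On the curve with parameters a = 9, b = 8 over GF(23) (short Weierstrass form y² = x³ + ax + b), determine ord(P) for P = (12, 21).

12

2P: tangent at (12, 21): λ = (3·12² + 9)/(2·21) ≡ 4/19. 19⁻¹ ≡ 17 (mod 23) since 19·17 = 323 ≡ 1, so λ ≡ 4·17 ≡ 22.
  x = λ² - 12 - 12 = 484 - 24 ≡ 0; y = λ·(12 - 0) - 21 ≡ 13. → (0, 13)
3P: (0, 13) + (12, 21). λ = (21 - 13)/(12 - 0) ≡ 8/12 mod 23. 12⁻¹ ≡ 2 (mod 23), so λ ≡ 16.
  x = λ² - 0 - 12 = 256 - 12 ≡ 14; y = λ·(0 - 14) - 13 ≡ 16. → (14, 16)
4P: (14, 16) + (12, 21). λ = (21 - 16)/(12 - 14) ≡ 5/21 mod 23. 21⁻¹ ≡ 11 (mod 23), so λ ≡ 9.
  x = λ² - 14 - 12 = 81 - 26 ≡ 9; y = λ·(14 - 9) - 16 ≡ 6. → (9, 6)
5P: (9, 6) + (12, 21). λ = (21 - 6)/(12 - 9) ≡ 15/3 mod 23. 3⁻¹ ≡ 8 (mod 23), so λ ≡ 5.
  x = λ² - 9 - 12 = 25 - 21 ≡ 4; y = λ·(9 - 4) - 6 ≡ 19. → (4, 19)
6P: (4, 19) + (12, 21). λ = (21 - 19)/(12 - 4) ≡ 2/8 mod 23. 8⁻¹ ≡ 3 (mod 23), so λ ≡ 6.
  x = λ² - 4 - 12 = 36 - 16 ≡ 20; y = λ·(4 - 20) - 19 ≡ 0. → (20, 0)
7P: (20, 0) + (12, 21). λ = (21 - 0)/(12 - 20) ≡ 21/15 mod 23. 15⁻¹ ≡ 20 (mod 23), so λ ≡ 6.
  x = λ² - 20 - 12 = 36 - 32 ≡ 4; y = λ·(20 - 4) - 0 ≡ 4. → (4, 4)
8P: (4, 4) + (12, 21). λ = (21 - 4)/(12 - 4) ≡ 17/8 mod 23. 8⁻¹ ≡ 3 (mod 23), so λ ≡ 5.
  x = λ² - 4 - 12 = 25 - 16 ≡ 9; y = λ·(4 - 9) - 4 ≡ 17. → (9, 17)
9P: (9, 17) + (12, 21). λ = (21 - 17)/(12 - 9) ≡ 4/3 mod 23. 3⁻¹ ≡ 8 (mod 23) since 3·8 = 24 ≡ 1, so λ ≡ 9.
  x = λ² - 9 - 12 = 81 - 21 ≡ 14; y = λ·(9 - 14) - 17 ≡ 7. → (14, 7)
10P: (14, 7) + (12, 21). λ = (21 - 7)/(12 - 14) ≡ 14/21 mod 23. 21⁻¹ ≡ 11 (mod 23), so λ ≡ 16.
  x = λ² - 14 - 12 = 256 - 26 ≡ 0; y = λ·(14 - 0) - 7 ≡ 10. → (0, 10)
11P: (0, 10) + (12, 21). λ = (21 - 10)/(12 - 0) ≡ 11/12 mod 23. 12⁻¹ ≡ 2 (mod 23) since 12·2 = 24 ≡ 1, so λ ≡ 22.
  x = λ² - 0 - 12 = 484 - 12 ≡ 12; y = λ·(0 - 12) - 10 ≡ 2. → (12, 2)
12P: (12, 2) + (12, 21): same x and y₁ ≡ -y₂, so the sum is ∞.
12P = ∞, so the order is 12.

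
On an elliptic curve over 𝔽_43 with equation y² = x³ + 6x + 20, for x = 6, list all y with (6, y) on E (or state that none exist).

10, 33

x³ + 6x + 20 = 272 ≡ 14 (mod 43).
Square roots of 14 mod 43: 10 and 33 (since 10² = 100 ≡ 14).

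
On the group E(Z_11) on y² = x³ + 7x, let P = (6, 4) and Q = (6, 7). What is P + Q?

The two points share x = 6 and their y-coordinates satisfy 4 + 7 ≡ 0 (mod 11), so they are inverses. Their sum is O.

O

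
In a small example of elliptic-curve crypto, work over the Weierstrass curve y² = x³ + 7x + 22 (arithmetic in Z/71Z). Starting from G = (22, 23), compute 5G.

Repeated addition: build up to 5G.
2G: tangent at (22, 23): λ = (3·22² + 7)/(2·23) ≡ 39/46. 46⁻¹ ≡ 17 (mod 71), so λ ≡ 39·17 ≡ 24.
  x = λ² - 22 - 22 = 576 - 44 ≡ 35; y = λ·(22 - 35) - 23 ≡ 20. → (35, 20)
3G: (35, 20) + (22, 23). λ = (23 - 20)/(22 - 35) ≡ 3/58 mod 71. 58⁻¹ ≡ 60 (mod 71), so λ ≡ 38.
  x = λ² - 35 - 22 = 1444 - 57 ≡ 38; y = λ·(35 - 38) - 20 ≡ 8. → (38, 8)
4G: (38, 8) + (22, 23). λ = (23 - 8)/(22 - 38) ≡ 15/55 mod 71. 55⁻¹ ≡ 31 (mod 71), so λ ≡ 39.
  x = λ² - 38 - 22 = 1521 - 60 ≡ 41; y = λ·(38 - 41) - 8 ≡ 17. → (41, 17)
5G: (41, 17) + (22, 23). λ = (23 - 17)/(22 - 41) ≡ 6/52 mod 71. 52⁻¹ ≡ 56 (mod 71) since 52·56 = 2912 ≡ 1, so λ ≡ 52.
  x = λ² - 41 - 22 = 2704 - 63 ≡ 14; y = λ·(41 - 14) - 17 ≡ 38. → (14, 38)

(14, 38)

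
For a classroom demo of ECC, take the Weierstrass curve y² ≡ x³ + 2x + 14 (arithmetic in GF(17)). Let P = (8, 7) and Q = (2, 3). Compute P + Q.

(15, 11)

(8, 7) + (2, 3). λ = (3 - 7)/(2 - 8) ≡ 13/11 mod 17. 11⁻¹ ≡ 14 (mod 17) since 11·14 = 154 ≡ 1, so λ ≡ 12.
  x = λ² - 8 - 2 = 144 - 10 ≡ 15; y = λ·(8 - 15) - 7 ≡ 11. → (15, 11)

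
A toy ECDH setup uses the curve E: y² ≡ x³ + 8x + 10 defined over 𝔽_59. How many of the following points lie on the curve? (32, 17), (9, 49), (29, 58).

1

(32, 17): 17² ≡ 53, rhs ≡ 53 → on.
(9, 49): 49² ≡ 41, rhs ≡ 44 → off.
(29, 58): 58² ≡ 1, rhs ≡ 28 → off.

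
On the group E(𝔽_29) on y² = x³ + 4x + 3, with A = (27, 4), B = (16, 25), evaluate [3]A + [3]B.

First 3A:
Repeated addition: build up to 3A.
2A: tangent at (27, 4): λ = (3·27² + 4)/(2·4) ≡ 16/8. 8⁻¹ ≡ 11 (mod 29), so λ ≡ 16·11 ≡ 2.
  x = λ² - 27 - 27 = 4 - 54 ≡ 8; y = λ·(27 - 8) - 4 ≡ 5. → (8, 5)
3A: (8, 5) + (27, 4). λ = (4 - 5)/(27 - 8) ≡ 28/19 mod 29. 19⁻¹ ≡ 26 (mod 29) since 19·26 = 494 ≡ 1, so λ ≡ 3.
  x = λ² - 8 - 27 = 9 - 35 ≡ 3; y = λ·(8 - 3) - 5 ≡ 10. → (3, 10)
3A = (3, 10).
Next 3B:
Repeated addition: build up to 3B.
2B: tangent at (16, 25): λ = (3·16² + 4)/(2·25) ≡ 18/21. 21⁻¹ ≡ 18 (mod 29), so λ ≡ 18·18 ≡ 5.
  x = λ² - 16 - 16 = 25 - 32 ≡ 22; y = λ·(16 - 22) - 25 ≡ 3. → (22, 3)
3B: (22, 3) + (16, 25). λ = (25 - 3)/(16 - 22) ≡ 22/23 mod 29. 23⁻¹ ≡ 24 (mod 29) since 23·24 = 552 ≡ 1, so λ ≡ 6.
  x = λ² - 22 - 16 = 36 - 38 ≡ 27; y = λ·(22 - 27) - 3 ≡ 25. → (27, 25)
3B = (27, 25).
Finally 3A + 3B:
(3, 10) + (27, 25). λ = (25 - 10)/(27 - 3) ≡ 15/24 mod 29. 24⁻¹ ≡ 23 (mod 29), so λ ≡ 26.
  x = λ² - 3 - 27 = 676 - 30 ≡ 8; y = λ·(3 - 8) - 10 ≡ 5. → (8, 5)

(8, 5)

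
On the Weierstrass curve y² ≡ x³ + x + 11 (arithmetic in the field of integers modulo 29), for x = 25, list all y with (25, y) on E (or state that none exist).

1, 28

x³ + 1x + 11 = 15661 ≡ 1 (mod 29).
Square roots of 1 mod 29: 1 and 28 (since 1² = 1 ≡ 1).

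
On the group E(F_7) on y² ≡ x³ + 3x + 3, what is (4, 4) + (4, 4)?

(3, 5)

tangent at (4, 4): λ = (3·4² + 3)/(2·4) ≡ 2/1. 1⁻¹ ≡ 1 (mod 7), so λ ≡ 2·1 ≡ 2.
  x = λ² - 4 - 4 = 4 - 8 ≡ 3; y = λ·(4 - 3) - 4 ≡ 5. → (3, 5)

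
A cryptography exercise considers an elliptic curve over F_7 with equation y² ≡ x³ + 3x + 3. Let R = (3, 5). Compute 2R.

tangent at (3, 5): λ = (3·3² + 3)/(2·5) ≡ 2/3. 3⁻¹ ≡ 5 (mod 7) since 3·5 = 15 ≡ 1, so λ ≡ 2·5 ≡ 3.
  x = λ² - 3 - 3 = 9 - 6 ≡ 3; y = λ·(3 - 3) - 5 ≡ 2. → (3, 2)

(3, 2)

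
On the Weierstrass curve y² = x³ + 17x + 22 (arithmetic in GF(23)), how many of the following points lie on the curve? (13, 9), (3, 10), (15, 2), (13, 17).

1

(13, 9): 9² ≡ 12, rhs ≡ 2 → off.
(3, 10): 10² ≡ 8, rhs ≡ 8 → on.
(15, 2): 2² ≡ 4, rhs ≡ 18 → off.
(13, 17): 17² ≡ 13, rhs ≡ 2 → off.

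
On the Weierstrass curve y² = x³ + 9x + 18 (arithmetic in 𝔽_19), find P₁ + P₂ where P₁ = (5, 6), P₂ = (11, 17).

(9, 12)

(5, 6) + (11, 17). λ = (17 - 6)/(11 - 5) ≡ 11/6 mod 19. 6⁻¹ ≡ 16 (mod 19) since 6·16 = 96 ≡ 1, so λ ≡ 5.
  x = λ² - 5 - 11 = 25 - 16 ≡ 9; y = λ·(5 - 9) - 6 ≡ 12. → (9, 12)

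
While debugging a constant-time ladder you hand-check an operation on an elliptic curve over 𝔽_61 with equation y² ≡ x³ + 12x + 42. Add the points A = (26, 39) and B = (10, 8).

(26, 39) + (10, 8). λ = (8 - 39)/(10 - 26) ≡ 30/45 mod 61. 45⁻¹ ≡ 19 (mod 61) since 45·19 = 855 ≡ 1, so λ ≡ 21.
  x = λ² - 26 - 10 = 441 - 36 ≡ 39; y = λ·(26 - 39) - 39 ≡ 54. → (39, 54)

(39, 54)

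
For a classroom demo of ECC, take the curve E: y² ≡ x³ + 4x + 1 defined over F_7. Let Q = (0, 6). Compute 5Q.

O

Double-and-add on 5 = (101)₂. Start with Q = (0, 6) for the leading 1-bit.
double: tangent at (0, 6): λ = (3·0² + 4)/(2·6) ≡ 4/5. 5⁻¹ ≡ 3 (mod 7) since 5·3 = 15 ≡ 1, so λ ≡ 4·3 ≡ 5.
  x = λ² - 0 - 0 = 25 - 0 ≡ 4; y = λ·(0 - 4) - 6 ≡ 2. → (4, 2)
double: tangent at (4, 2): λ = (3·4² + 4)/(2·2) ≡ 3/4. 4⁻¹ ≡ 2 (mod 7) since 4·2 = 8 ≡ 1, so λ ≡ 3·2 ≡ 6.
  x = λ² - 4 - 4 = 36 - 8 ≡ 0; y = λ·(4 - 0) - 2 ≡ 1. → (0, 1)
add Q: (0, 1) + (0, 6): same x and y₁ ≡ -y₂, so the sum is 𝒪.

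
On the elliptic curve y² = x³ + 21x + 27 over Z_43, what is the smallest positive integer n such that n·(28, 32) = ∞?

3

2P: tangent at (28, 32): λ = (3·28² + 21)/(2·32) ≡ 8/21. 21⁻¹ ≡ 41 (mod 43) since 21·41 = 861 ≡ 1, so λ ≡ 8·41 ≡ 27.
  x = λ² - 28 - 28 = 729 - 56 ≡ 28; y = λ·(28 - 28) - 32 ≡ 11. → (28, 11)
3P: (28, 11) + (28, 32): same x and y₁ ≡ -y₂, so the sum is ∞.
3P = ∞, so the order is 3.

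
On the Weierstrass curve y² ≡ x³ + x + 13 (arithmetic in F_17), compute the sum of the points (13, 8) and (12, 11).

(1, 7)

(13, 8) + (12, 11). λ = (11 - 8)/(12 - 13) ≡ 3/16 mod 17. 16⁻¹ ≡ 16 (mod 17) since 16·16 = 256 ≡ 1, so λ ≡ 14.
  x = λ² - 13 - 12 = 196 - 25 ≡ 1; y = λ·(13 - 1) - 8 ≡ 7. → (1, 7)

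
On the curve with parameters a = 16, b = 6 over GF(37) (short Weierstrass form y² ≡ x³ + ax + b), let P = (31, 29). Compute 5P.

(27, 17)

Repeated addition: build up to 5P.
2P: tangent at (31, 29): λ = (3·31² + 16)/(2·29) ≡ 13/21. 21⁻¹ ≡ 30 (mod 37) since 21·30 = 630 ≡ 1, so λ ≡ 13·30 ≡ 20.
  x = λ² - 31 - 31 = 400 - 62 ≡ 5; y = λ·(31 - 5) - 29 ≡ 10. → (5, 10)
3P: (5, 10) + (31, 29). λ = (29 - 10)/(31 - 5) ≡ 19/26 mod 37. 26⁻¹ ≡ 10 (mod 37), so λ ≡ 5.
  x = λ² - 5 - 31 = 25 - 36 ≡ 26; y = λ·(5 - 26) - 10 ≡ 33. → (26, 33)
4P: (26, 33) + (31, 29). λ = (29 - 33)/(31 - 26) ≡ 33/5 mod 37. 5⁻¹ ≡ 15 (mod 37), so λ ≡ 14.
  x = λ² - 26 - 31 = 196 - 57 ≡ 28; y = λ·(26 - 28) - 33 ≡ 13. → (28, 13)
5P: (28, 13) + (31, 29). λ = (29 - 13)/(31 - 28) ≡ 16/3 mod 37. 3⁻¹ ≡ 25 (mod 37), so λ ≡ 30.
  x = λ² - 28 - 31 = 900 - 59 ≡ 27; y = λ·(28 - 27) - 13 ≡ 17. → (27, 17)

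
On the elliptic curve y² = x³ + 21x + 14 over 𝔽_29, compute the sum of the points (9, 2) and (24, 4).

(12, 15)

(9, 2) + (24, 4). λ = (4 - 2)/(24 - 9) ≡ 2/15 mod 29. 15⁻¹ ≡ 2 (mod 29) since 15·2 = 30 ≡ 1, so λ ≡ 4.
  x = λ² - 9 - 24 = 16 - 33 ≡ 12; y = λ·(9 - 12) - 2 ≡ 15. → (12, 15)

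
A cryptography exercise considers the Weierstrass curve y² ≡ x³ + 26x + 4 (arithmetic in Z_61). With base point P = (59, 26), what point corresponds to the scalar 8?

(7, 23)

Repeated addition: build up to 8P.
2P: tangent at (59, 26): λ = (3·59² + 26)/(2·26) ≡ 38/52. 52⁻¹ ≡ 27 (mod 61), so λ ≡ 38·27 ≡ 50.
  x = λ² - 59 - 59 = 2500 - 118 ≡ 3; y = λ·(59 - 3) - 26 ≡ 29. → (3, 29)
3P: (3, 29) + (59, 26). λ = (26 - 29)/(59 - 3) ≡ 58/56 mod 61. 56⁻¹ ≡ 12 (mod 61) since 56·12 = 672 ≡ 1, so λ ≡ 25.
  x = λ² - 3 - 59 = 625 - 62 ≡ 14; y = λ·(3 - 14) - 29 ≡ 1. → (14, 1)
4P: (14, 1) + (59, 26). λ = (26 - 1)/(59 - 14) ≡ 25/45 mod 61. 45⁻¹ ≡ 19 (mod 61) since 45·19 = 855 ≡ 1, so λ ≡ 48.
  x = λ² - 14 - 59 = 2304 - 73 ≡ 35; y = λ·(14 - 35) - 1 ≡ 28. → (35, 28)
5P: (35, 28) + (59, 26). λ = (26 - 28)/(59 - 35) ≡ 59/24 mod 61. 24⁻¹ ≡ 28 (mod 61), so λ ≡ 5.
  x = λ² - 35 - 59 = 25 - 94 ≡ 53; y = λ·(35 - 53) - 28 ≡ 4. → (53, 4)
6P: (53, 4) + (59, 26). λ = (26 - 4)/(59 - 53) ≡ 22/6 mod 61. 6⁻¹ ≡ 51 (mod 61) since 6·51 = 306 ≡ 1, so λ ≡ 24.
  x = λ² - 53 - 59 = 576 - 112 ≡ 37; y = λ·(53 - 37) - 4 ≡ 14. → (37, 14)
7P: (37, 14) + (59, 26). λ = (26 - 14)/(59 - 37) ≡ 12/22 mod 61. 22⁻¹ ≡ 25 (mod 61), so λ ≡ 56.
  x = λ² - 37 - 59 = 3136 - 96 ≡ 51; y = λ·(37 - 51) - 14 ≡ 56. → (51, 56)
8P: (51, 56) + (59, 26). λ = (26 - 56)/(59 - 51) ≡ 31/8 mod 61. 8⁻¹ ≡ 23 (mod 61), so λ ≡ 42.
  x = λ² - 51 - 59 = 1764 - 110 ≡ 7; y = λ·(51 - 7) - 56 ≡ 23. → (7, 23)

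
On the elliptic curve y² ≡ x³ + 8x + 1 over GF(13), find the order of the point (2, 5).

2P: tangent at (2, 5): λ = (3·2² + 8)/(2·5) ≡ 7/10. 10⁻¹ ≡ 4 (mod 13) since 10·4 = 40 ≡ 1, so λ ≡ 7·4 ≡ 2.
  x = λ² - 2 - 2 = 4 - 4 ≡ 0; y = λ·(2 - 0) - 5 ≡ 12. → (0, 12)
3P: (0, 12) + (2, 5). λ = (5 - 12)/(2 - 0) ≡ 6/2 mod 13. 2⁻¹ ≡ 7 (mod 13) since 2·7 = 14 ≡ 1, so λ ≡ 3.
  x = λ² - 0 - 2 = 9 - 2 ≡ 7; y = λ·(0 - 7) - 12 ≡ 6. → (7, 6)
4P: (7, 6) + (2, 5). λ = (5 - 6)/(2 - 7) ≡ 12/8 mod 13. 8⁻¹ ≡ 5 (mod 13) since 8·5 = 40 ≡ 1, so λ ≡ 8.
  x = λ² - 7 - 2 = 64 - 9 ≡ 3; y = λ·(7 - 3) - 6 ≡ 0. → (3, 0)
5P: (3, 0) + (2, 5). λ = (5 - 0)/(2 - 3) ≡ 5/12 mod 13. 12⁻¹ ≡ 12 (mod 13), so λ ≡ 8.
  x = λ² - 3 - 2 = 64 - 5 ≡ 7; y = λ·(3 - 7) - 0 ≡ 7. → (7, 7)
6P: (7, 7) + (2, 5). λ = (5 - 7)/(2 - 7) ≡ 11/8 mod 13. 8⁻¹ ≡ 5 (mod 13), so λ ≡ 3.
  x = λ² - 7 - 2 = 9 - 9 ≡ 0; y = λ·(7 - 0) - 7 ≡ 1. → (0, 1)
7P: (0, 1) + (2, 5). λ = (5 - 1)/(2 - 0) ≡ 4/2 mod 13. 2⁻¹ ≡ 7 (mod 13), so λ ≡ 2.
  x = λ² - 0 - 2 = 4 - 2 ≡ 2; y = λ·(0 - 2) - 1 ≡ 8. → (2, 8)
8P: (2, 8) + (2, 5): same x and y₁ ≡ -y₂, so the sum is O.
8P = O, so the order is 8.

8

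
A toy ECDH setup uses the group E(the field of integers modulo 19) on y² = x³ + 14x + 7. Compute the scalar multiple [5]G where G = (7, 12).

(0, 11)

Double-and-add on 5 = (101)₂. Start with G = (7, 12) for the leading 1-bit.
double: tangent at (7, 12): λ = (3·7² + 14)/(2·12) ≡ 9/5. 5⁻¹ ≡ 4 (mod 19), so λ ≡ 9·4 ≡ 17.
  x = λ² - 7 - 7 = 289 - 14 ≡ 9; y = λ·(7 - 9) - 12 ≡ 11. → (9, 11)
double: tangent at (9, 11): λ = (3·9² + 14)/(2·11) ≡ 10/3. 3⁻¹ ≡ 13 (mod 19), so λ ≡ 10·13 ≡ 16.
  x = λ² - 9 - 9 = 256 - 18 ≡ 10; y = λ·(9 - 10) - 11 ≡ 11. → (10, 11)
add G: (10, 11) + (7, 12). λ = (12 - 11)/(7 - 10) ≡ 1/16 mod 19. 16⁻¹ ≡ 6 (mod 19), so λ ≡ 6.
  x = λ² - 10 - 7 = 36 - 17 ≡ 0; y = λ·(10 - 0) - 11 ≡ 11. → (0, 11)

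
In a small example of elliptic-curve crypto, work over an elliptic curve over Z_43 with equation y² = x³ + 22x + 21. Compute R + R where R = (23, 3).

tangent at (23, 3): λ = (3·23² + 22)/(2·3) ≡ 18/6. 6⁻¹ ≡ 36 (mod 43), so λ ≡ 18·36 ≡ 3.
  x = λ² - 23 - 23 = 9 - 46 ≡ 6; y = λ·(23 - 6) - 3 ≡ 5. → (6, 5)

(6, 5)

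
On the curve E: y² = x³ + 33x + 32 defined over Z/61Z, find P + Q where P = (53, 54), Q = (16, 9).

(6, 18)

(53, 54) + (16, 9). λ = (9 - 54)/(16 - 53) ≡ 16/24 mod 61. 24⁻¹ ≡ 28 (mod 61), so λ ≡ 21.
  x = λ² - 53 - 16 = 441 - 69 ≡ 6; y = λ·(53 - 6) - 54 ≡ 18. → (6, 18)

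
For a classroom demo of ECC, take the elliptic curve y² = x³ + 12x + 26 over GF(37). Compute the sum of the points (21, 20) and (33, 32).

(21, 17)

(21, 20) + (33, 32). λ = (32 - 20)/(33 - 21) ≡ 12/12 mod 37. 12⁻¹ ≡ 34 (mod 37), so λ ≡ 1.
  x = λ² - 21 - 33 = 1 - 54 ≡ 21; y = λ·(21 - 21) - 20 ≡ 17. → (21, 17)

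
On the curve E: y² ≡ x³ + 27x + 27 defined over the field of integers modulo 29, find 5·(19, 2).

O

Write P = (19, 2).
Repeated addition: build up to 5P.
2P: tangent at (19, 2): λ = (3·19² + 27)/(2·2) ≡ 8/4. 4⁻¹ ≡ 22 (mod 29), so λ ≡ 8·22 ≡ 2.
  x = λ² - 19 - 19 = 4 - 38 ≡ 24; y = λ·(19 - 24) - 2 ≡ 17. → (24, 17)
3P: (24, 17) + (19, 2). λ = (2 - 17)/(19 - 24) ≡ 14/24 mod 29. 24⁻¹ ≡ 23 (mod 29), so λ ≡ 3.
  x = λ² - 24 - 19 = 9 - 43 ≡ 24; y = λ·(24 - 24) - 17 ≡ 12. → (24, 12)
4P: (24, 12) + (19, 2). λ = (2 - 12)/(19 - 24) ≡ 19/24 mod 29. 24⁻¹ ≡ 23 (mod 29) since 24·23 = 552 ≡ 1, so λ ≡ 2.
  x = λ² - 24 - 19 = 4 - 43 ≡ 19; y = λ·(24 - 19) - 12 ≡ 27. → (19, 27)
5P: (19, 27) + (19, 2): same x and y₁ ≡ -y₂, so the sum is 𝒪.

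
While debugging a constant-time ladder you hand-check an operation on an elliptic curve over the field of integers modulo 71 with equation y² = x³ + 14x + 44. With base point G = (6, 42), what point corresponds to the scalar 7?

Repeated addition: build up to 7G.
2G: tangent at (6, 42): λ = (3·6² + 14)/(2·42) ≡ 51/13. 13⁻¹ ≡ 11 (mod 71), so λ ≡ 51·11 ≡ 64.
  x = λ² - 6 - 6 = 4096 - 12 ≡ 37; y = λ·(6 - 37) - 42 ≡ 33. → (37, 33)
3G: (37, 33) + (6, 42). λ = (42 - 33)/(6 - 37) ≡ 9/40 mod 71. 40⁻¹ ≡ 16 (mod 71), so λ ≡ 2.
  x = λ² - 37 - 6 = 4 - 43 ≡ 32; y = λ·(37 - 32) - 33 ≡ 48. → (32, 48)
4G: (32, 48) + (6, 42). λ = (42 - 48)/(6 - 32) ≡ 65/45 mod 71. 45⁻¹ ≡ 30 (mod 71), so λ ≡ 33.
  x = λ² - 32 - 6 = 1089 - 38 ≡ 57; y = λ·(32 - 57) - 48 ≡ 50. → (57, 50)
5G: (57, 50) + (6, 42). λ = (42 - 50)/(6 - 57) ≡ 63/20 mod 71. 20⁻¹ ≡ 32 (mod 71) since 20·32 = 640 ≡ 1, so λ ≡ 28.
  x = λ² - 57 - 6 = 784 - 63 ≡ 11; y = λ·(57 - 11) - 50 ≡ 31. → (11, 31)
6G: (11, 31) + (6, 42). λ = (42 - 31)/(6 - 11) ≡ 11/66 mod 71. 66⁻¹ ≡ 14 (mod 71) since 66·14 = 924 ≡ 1, so λ ≡ 12.
  x = λ² - 11 - 6 = 144 - 17 ≡ 56; y = λ·(11 - 56) - 31 ≡ 68. → (56, 68)
7G: (56, 68) + (6, 42). λ = (42 - 68)/(6 - 56) ≡ 45/21 mod 71. 21⁻¹ ≡ 44 (mod 71), so λ ≡ 63.
  x = λ² - 56 - 6 = 3969 - 62 ≡ 2; y = λ·(56 - 2) - 68 ≡ 68. → (2, 68)

(2, 68)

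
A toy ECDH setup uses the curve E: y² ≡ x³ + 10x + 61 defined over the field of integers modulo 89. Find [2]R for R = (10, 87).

(1, 61)

tangent at (10, 87): λ = (3·10² + 10)/(2·87) ≡ 43/85. 85⁻¹ ≡ 22 (mod 89) since 85·22 = 1870 ≡ 1, so λ ≡ 43·22 ≡ 56.
  x = λ² - 10 - 10 = 3136 - 20 ≡ 1; y = λ·(10 - 1) - 87 ≡ 61. → (1, 61)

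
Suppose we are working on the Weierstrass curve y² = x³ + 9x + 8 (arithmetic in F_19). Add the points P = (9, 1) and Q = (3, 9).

(9, 1) + (3, 9). λ = (9 - 1)/(3 - 9) ≡ 8/13 mod 19. 13⁻¹ ≡ 3 (mod 19), so λ ≡ 5.
  x = λ² - 9 - 3 = 25 - 12 ≡ 13; y = λ·(9 - 13) - 1 ≡ 17. → (13, 17)

(13, 17)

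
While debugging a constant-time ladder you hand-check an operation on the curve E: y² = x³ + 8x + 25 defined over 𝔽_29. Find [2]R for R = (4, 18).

tangent at (4, 18): λ = (3·4² + 8)/(2·18) ≡ 27/7. 7⁻¹ ≡ 25 (mod 29) since 7·25 = 175 ≡ 1, so λ ≡ 27·25 ≡ 8.
  x = λ² - 4 - 4 = 64 - 8 ≡ 27; y = λ·(4 - 27) - 18 ≡ 1. → (27, 1)

(27, 1)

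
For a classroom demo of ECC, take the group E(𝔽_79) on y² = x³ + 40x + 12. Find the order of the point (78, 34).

3

2P: tangent at (78, 34): λ = (3·78² + 40)/(2·34) ≡ 43/68. 68⁻¹ ≡ 43 (mod 79) since 68·43 = 2924 ≡ 1, so λ ≡ 43·43 ≡ 32.
  x = λ² - 78 - 78 = 1024 - 156 ≡ 78; y = λ·(78 - 78) - 34 ≡ 45. → (78, 45)
3P: (78, 45) + (78, 34): same x and y₁ ≡ -y₂, so the sum is 𝒪.
3P = 𝒪, so the order is 3.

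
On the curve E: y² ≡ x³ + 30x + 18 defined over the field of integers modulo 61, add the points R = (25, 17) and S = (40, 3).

(21, 24)

(25, 17) + (40, 3). λ = (3 - 17)/(40 - 25) ≡ 47/15 mod 61. 15⁻¹ ≡ 57 (mod 61) since 15·57 = 855 ≡ 1, so λ ≡ 56.
  x = λ² - 25 - 40 = 3136 - 65 ≡ 21; y = λ·(25 - 21) - 17 ≡ 24. → (21, 24)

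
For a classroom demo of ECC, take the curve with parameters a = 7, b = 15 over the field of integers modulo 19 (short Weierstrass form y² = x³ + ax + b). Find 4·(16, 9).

Write Q = (16, 9).
Double-and-add on 4 = (100)₂. Start with Q = (16, 9) for the leading 1-bit.
double: tangent at (16, 9): λ = (3·16² + 7)/(2·9) ≡ 15/18. 18⁻¹ ≡ 18 (mod 19) since 18·18 = 324 ≡ 1, so λ ≡ 15·18 ≡ 4.
  x = λ² - 16 - 16 = 16 - 32 ≡ 3; y = λ·(16 - 3) - 9 ≡ 5. → (3, 5)
double: tangent at (3, 5): λ = (3·3² + 7)/(2·5) ≡ 15/10. 10⁻¹ ≡ 2 (mod 19) since 10·2 = 20 ≡ 1, so λ ≡ 15·2 ≡ 11.
  x = λ² - 3 - 3 = 121 - 6 ≡ 1; y = λ·(3 - 1) - 5 ≡ 17. → (1, 17)

(1, 17)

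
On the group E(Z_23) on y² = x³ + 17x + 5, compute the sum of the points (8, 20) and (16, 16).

(5, 13)

(8, 20) + (16, 16). λ = (16 - 20)/(16 - 8) ≡ 19/8 mod 23. 8⁻¹ ≡ 3 (mod 23) since 8·3 = 24 ≡ 1, so λ ≡ 11.
  x = λ² - 8 - 16 = 121 - 24 ≡ 5; y = λ·(8 - 5) - 20 ≡ 13. → (5, 13)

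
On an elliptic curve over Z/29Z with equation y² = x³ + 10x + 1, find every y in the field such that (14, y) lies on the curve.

none

x³ + 10x + 1 = 2885 ≡ 14 (mod 29).
14 is a non-residue mod 29; no y exists.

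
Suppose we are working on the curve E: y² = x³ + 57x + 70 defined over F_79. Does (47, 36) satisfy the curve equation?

no

y² = 36² ≡ 32; x³ + 57x + 70 = 106572 ≡ 1 (mod 79). 32 ≠ 1.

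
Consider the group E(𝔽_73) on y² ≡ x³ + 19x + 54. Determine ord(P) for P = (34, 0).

2

2P: (34, 0) + (34, 0): same x and y₁ ≡ -y₂, so the sum is 𝒪.
2P = 𝒪, so the order is 2.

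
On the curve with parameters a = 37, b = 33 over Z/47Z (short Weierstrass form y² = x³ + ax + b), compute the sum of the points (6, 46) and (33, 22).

(32, 45)

(6, 46) + (33, 22). λ = (22 - 46)/(33 - 6) ≡ 23/27 mod 47. 27⁻¹ ≡ 7 (mod 47), so λ ≡ 20.
  x = λ² - 6 - 33 = 400 - 39 ≡ 32; y = λ·(6 - 32) - 46 ≡ 45. → (32, 45)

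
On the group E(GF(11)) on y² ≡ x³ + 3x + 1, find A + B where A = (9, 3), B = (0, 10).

(9, 3) + (0, 10). λ = (10 - 3)/(0 - 9) ≡ 7/2 mod 11. 2⁻¹ ≡ 6 (mod 11), so λ ≡ 9.
  x = λ² - 9 - 0 = 81 - 9 ≡ 6; y = λ·(9 - 6) - 3 ≡ 2. → (6, 2)

(6, 2)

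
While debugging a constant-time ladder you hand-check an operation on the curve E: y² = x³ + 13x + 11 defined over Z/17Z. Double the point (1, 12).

tangent at (1, 12): λ = (3·1² + 13)/(2·12) ≡ 16/7. 7⁻¹ ≡ 5 (mod 17), so λ ≡ 16·5 ≡ 12.
  x = λ² - 1 - 1 = 144 - 2 ≡ 6; y = λ·(1 - 6) - 12 ≡ 13. → (6, 13)

(6, 13)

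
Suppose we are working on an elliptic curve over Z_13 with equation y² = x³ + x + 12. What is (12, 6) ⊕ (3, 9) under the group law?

(1, 12)

(12, 6) + (3, 9). λ = (9 - 6)/(3 - 12) ≡ 3/4 mod 13. 4⁻¹ ≡ 10 (mod 13), so λ ≡ 4.
  x = λ² - 12 - 3 = 16 - 15 ≡ 1; y = λ·(12 - 1) - 6 ≡ 12. → (1, 12)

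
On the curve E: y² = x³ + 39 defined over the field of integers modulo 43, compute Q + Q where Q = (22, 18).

(30, 32)

tangent at (22, 18): λ = (3·22² + 0)/(2·18) ≡ 33/36. 36⁻¹ ≡ 6 (mod 43), so λ ≡ 33·6 ≡ 26.
  x = λ² - 22 - 22 = 676 - 44 ≡ 30; y = λ·(22 - 30) - 18 ≡ 32. → (30, 32)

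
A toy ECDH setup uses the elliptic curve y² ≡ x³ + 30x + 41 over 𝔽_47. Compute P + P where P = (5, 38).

tangent at (5, 38): λ = (3·5² + 30)/(2·38) ≡ 11/29. 29⁻¹ ≡ 13 (mod 47) since 29·13 = 377 ≡ 1, so λ ≡ 11·13 ≡ 2.
  x = λ² - 5 - 5 = 4 - 10 ≡ 41; y = λ·(5 - 41) - 38 ≡ 31. → (41, 31)

(41, 31)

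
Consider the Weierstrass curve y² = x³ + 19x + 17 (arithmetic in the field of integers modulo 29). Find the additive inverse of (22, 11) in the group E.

(22, 18)

-(22, 11) = (22, -11 mod 29) = (22, 18).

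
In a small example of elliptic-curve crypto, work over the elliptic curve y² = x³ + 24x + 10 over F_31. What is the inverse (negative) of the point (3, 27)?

-(3, 27) = (3, -27 mod 31) = (3, 4).

(3, 4)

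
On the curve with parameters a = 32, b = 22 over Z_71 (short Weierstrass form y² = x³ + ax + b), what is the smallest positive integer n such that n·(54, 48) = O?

2P: tangent at (54, 48): λ = (3·54² + 32)/(2·48) ≡ 47/25. 25⁻¹ ≡ 54 (mod 71), so λ ≡ 47·54 ≡ 53.
  x = λ² - 54 - 54 = 2809 - 108 ≡ 3; y = λ·(54 - 3) - 48 ≡ 28. → (3, 28)
3P: (3, 28) + (54, 48). λ = (48 - 28)/(54 - 3) ≡ 20/51 mod 71. 51⁻¹ ≡ 39 (mod 71), so λ ≡ 70.
  x = λ² - 3 - 54 = 4900 - 57 ≡ 15; y = λ·(3 - 15) - 28 ≡ 55. → (15, 55)
4P: (15, 55) + (54, 48). λ = (48 - 55)/(54 - 15) ≡ 64/39 mod 71. 39⁻¹ ≡ 51 (mod 71), so λ ≡ 69.
  x = λ² - 15 - 54 = 4761 - 69 ≡ 6; y = λ·(15 - 6) - 55 ≡ 69. → (6, 69)
5P: (6, 69) + (54, 48). λ = (48 - 69)/(54 - 6) ≡ 50/48 mod 71. 48⁻¹ ≡ 37 (mod 71) since 48·37 = 1776 ≡ 1, so λ ≡ 4.
  x = λ² - 6 - 54 = 16 - 60 ≡ 27; y = λ·(6 - 27) - 69 ≡ 60. → (27, 60)
6P: (27, 60) + (54, 48). λ = (48 - 60)/(54 - 27) ≡ 59/27 mod 71. 27⁻¹ ≡ 50 (mod 71) since 27·50 = 1350 ≡ 1, so λ ≡ 39.
  x = λ² - 27 - 54 = 1521 - 81 ≡ 20; y = λ·(27 - 20) - 60 ≡ 0. → (20, 0)
7P: (20, 0) + (54, 48). λ = (48 - 0)/(54 - 20) ≡ 48/34 mod 71. 34⁻¹ ≡ 23 (mod 71), so λ ≡ 39.
  x = λ² - 20 - 54 = 1521 - 74 ≡ 27; y = λ·(20 - 27) - 0 ≡ 11. → (27, 11)
8P: (27, 11) + (54, 48). λ = (48 - 11)/(54 - 27) ≡ 37/27 mod 71. 27⁻¹ ≡ 50 (mod 71), so λ ≡ 4.
  x = λ² - 27 - 54 = 16 - 81 ≡ 6; y = λ·(27 - 6) - 11 ≡ 2. → (6, 2)
9P: (6, 2) + (54, 48). λ = (48 - 2)/(54 - 6) ≡ 46/48 mod 71. 48⁻¹ ≡ 37 (mod 71), so λ ≡ 69.
  x = λ² - 6 - 54 = 4761 - 60 ≡ 15; y = λ·(6 - 15) - 2 ≡ 16. → (15, 16)
10P: (15, 16) + (54, 48). λ = (48 - 16)/(54 - 15) ≡ 32/39 mod 71. 39⁻¹ ≡ 51 (mod 71), so λ ≡ 70.
  x = λ² - 15 - 54 = 4900 - 69 ≡ 3; y = λ·(15 - 3) - 16 ≡ 43. → (3, 43)
11P: (3, 43) + (54, 48). λ = (48 - 43)/(54 - 3) ≡ 5/51 mod 71. 51⁻¹ ≡ 39 (mod 71), so λ ≡ 53.
  x = λ² - 3 - 54 = 2809 - 57 ≡ 54; y = λ·(3 - 54) - 43 ≡ 23. → (54, 23)
12P: (54, 23) + (54, 48): same x and y₁ ≡ -y₂, so the sum is O.
12P = O, so the order is 12.

12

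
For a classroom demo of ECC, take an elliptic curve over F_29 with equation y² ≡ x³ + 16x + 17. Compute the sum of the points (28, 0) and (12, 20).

(28, 0) + (12, 20). λ = (20 - 0)/(12 - 28) ≡ 20/13 mod 29. 13⁻¹ ≡ 9 (mod 29) since 13·9 = 117 ≡ 1, so λ ≡ 6.
  x = λ² - 28 - 12 = 36 - 40 ≡ 25; y = λ·(28 - 25) - 0 ≡ 18. → (25, 18)

(25, 18)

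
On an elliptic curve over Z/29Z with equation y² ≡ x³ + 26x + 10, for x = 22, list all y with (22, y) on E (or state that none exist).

6, 23

x³ + 26x + 10 = 11230 ≡ 7 (mod 29).
Square roots of 7 mod 29: 6 and 23 (since 6² = 36 ≡ 7).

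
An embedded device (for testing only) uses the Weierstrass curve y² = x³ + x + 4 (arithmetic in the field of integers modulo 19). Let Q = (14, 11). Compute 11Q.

Repeated addition: build up to 11Q.
2Q: tangent at (14, 11): λ = (3·14² + 1)/(2·11) ≡ 0/3. 3⁻¹ ≡ 13 (mod 19), so λ ≡ 0·13 ≡ 0.
  x = λ² - 14 - 14 = 0 - 28 ≡ 10; y = λ·(14 - 10) - 11 ≡ 8. → (10, 8)
3Q: (10, 8) + (14, 11). λ = (11 - 8)/(14 - 10) ≡ 3/4 mod 19. 4⁻¹ ≡ 5 (mod 19) since 4·5 = 20 ≡ 1, so λ ≡ 15.
  x = λ² - 10 - 14 = 225 - 24 ≡ 11; y = λ·(10 - 11) - 8 ≡ 15. → (11, 15)
4Q: (11, 15) + (14, 11). λ = (11 - 15)/(14 - 11) ≡ 15/3 mod 19. 3⁻¹ ≡ 13 (mod 19), so λ ≡ 5.
  x = λ² - 11 - 14 = 25 - 25 ≡ 0; y = λ·(11 - 0) - 15 ≡ 2. → (0, 2)
5Q: (0, 2) + (14, 11). λ = (11 - 2)/(14 - 0) ≡ 9/14 mod 19. 14⁻¹ ≡ 15 (mod 19) since 14·15 = 210 ≡ 1, so λ ≡ 2.
  x = λ² - 0 - 14 = 4 - 14 ≡ 9; y = λ·(0 - 9) - 2 ≡ 18. → (9, 18)
6Q: (9, 18) + (14, 11). λ = (11 - 18)/(14 - 9) ≡ 12/5 mod 19. 5⁻¹ ≡ 4 (mod 19), so λ ≡ 10.
  x = λ² - 9 - 14 = 100 - 23 ≡ 1; y = λ·(9 - 1) - 18 ≡ 5. → (1, 5)
7Q: (1, 5) + (14, 11). λ = (11 - 5)/(14 - 1) ≡ 6/13 mod 19. 13⁻¹ ≡ 3 (mod 19) since 13·3 = 39 ≡ 1, so λ ≡ 18.
  x = λ² - 1 - 14 = 324 - 15 ≡ 5; y = λ·(1 - 5) - 5 ≡ 18. → (5, 18)
8Q: (5, 18) + (14, 11). λ = (11 - 18)/(14 - 5) ≡ 12/9 mod 19. 9⁻¹ ≡ 17 (mod 19), so λ ≡ 14.
  x = λ² - 5 - 14 = 196 - 19 ≡ 6; y = λ·(5 - 6) - 18 ≡ 6. → (6, 6)
9Q: (6, 6) + (14, 11). λ = (11 - 6)/(14 - 6) ≡ 5/8 mod 19. 8⁻¹ ≡ 12 (mod 19), so λ ≡ 3.
  x = λ² - 6 - 14 = 9 - 20 ≡ 8; y = λ·(6 - 8) - 6 ≡ 7. → (8, 7)
10Q: (8, 7) + (14, 11). λ = (11 - 7)/(14 - 8) ≡ 4/6 mod 19. 6⁻¹ ≡ 16 (mod 19), so λ ≡ 7.
  x = λ² - 8 - 14 = 49 - 22 ≡ 8; y = λ·(8 - 8) - 7 ≡ 12. → (8, 12)
11Q: (8, 12) + (14, 11). λ = (11 - 12)/(14 - 8) ≡ 18/6 mod 19. 6⁻¹ ≡ 16 (mod 19) since 6·16 = 96 ≡ 1, so λ ≡ 3.
  x = λ² - 8 - 14 = 9 - 22 ≡ 6; y = λ·(8 - 6) - 12 ≡ 13. → (6, 13)

(6, 13)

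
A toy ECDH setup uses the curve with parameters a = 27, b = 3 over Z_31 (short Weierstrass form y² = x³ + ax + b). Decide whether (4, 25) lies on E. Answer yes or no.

no

y² = 25² ≡ 5; x³ + 27x + 3 = 175 ≡ 20 (mod 31). 5 ≠ 20.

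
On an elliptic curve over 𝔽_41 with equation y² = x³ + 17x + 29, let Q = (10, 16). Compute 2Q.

tangent at (10, 16): λ = (3·10² + 17)/(2·16) ≡ 30/32. 32⁻¹ ≡ 9 (mod 41), so λ ≡ 30·9 ≡ 24.
  x = λ² - 10 - 10 = 576 - 20 ≡ 23; y = λ·(10 - 23) - 16 ≡ 0. → (23, 0)

(23, 0)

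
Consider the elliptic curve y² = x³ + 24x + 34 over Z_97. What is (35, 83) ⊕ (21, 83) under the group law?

(35, 83) + (21, 83). λ = (83 - 83)/(21 - 35) ≡ 0/83 mod 97. 83⁻¹ ≡ 90 (mod 97) since 83·90 = 7470 ≡ 1, so λ ≡ 0.
  x = λ² - 35 - 21 = 0 - 56 ≡ 41; y = λ·(35 - 41) - 83 ≡ 14. → (41, 14)

(41, 14)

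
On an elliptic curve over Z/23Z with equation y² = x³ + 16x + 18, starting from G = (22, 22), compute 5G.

Double-and-add on 5 = (101)₂. Start with G = (22, 22) for the leading 1-bit.
double: tangent at (22, 22): λ = (3·22² + 16)/(2·22) ≡ 19/21. 21⁻¹ ≡ 11 (mod 23), so λ ≡ 19·11 ≡ 2.
  x = λ² - 22 - 22 = 4 - 44 ≡ 6; y = λ·(22 - 6) - 22 ≡ 10. → (6, 10)
double: tangent at (6, 10): λ = (3·6² + 16)/(2·10) ≡ 9/20. 20⁻¹ ≡ 15 (mod 23), so λ ≡ 9·15 ≡ 20.
  x = λ² - 6 - 6 = 400 - 12 ≡ 20; y = λ·(6 - 20) - 10 ≡ 9. → (20, 9)
add G: (20, 9) + (22, 22). λ = (22 - 9)/(22 - 20) ≡ 13/2 mod 23. 2⁻¹ ≡ 12 (mod 23) since 2·12 = 24 ≡ 1, so λ ≡ 18.
  x = λ² - 20 - 22 = 324 - 42 ≡ 6; y = λ·(20 - 6) - 9 ≡ 13. → (6, 13)

(6, 13)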